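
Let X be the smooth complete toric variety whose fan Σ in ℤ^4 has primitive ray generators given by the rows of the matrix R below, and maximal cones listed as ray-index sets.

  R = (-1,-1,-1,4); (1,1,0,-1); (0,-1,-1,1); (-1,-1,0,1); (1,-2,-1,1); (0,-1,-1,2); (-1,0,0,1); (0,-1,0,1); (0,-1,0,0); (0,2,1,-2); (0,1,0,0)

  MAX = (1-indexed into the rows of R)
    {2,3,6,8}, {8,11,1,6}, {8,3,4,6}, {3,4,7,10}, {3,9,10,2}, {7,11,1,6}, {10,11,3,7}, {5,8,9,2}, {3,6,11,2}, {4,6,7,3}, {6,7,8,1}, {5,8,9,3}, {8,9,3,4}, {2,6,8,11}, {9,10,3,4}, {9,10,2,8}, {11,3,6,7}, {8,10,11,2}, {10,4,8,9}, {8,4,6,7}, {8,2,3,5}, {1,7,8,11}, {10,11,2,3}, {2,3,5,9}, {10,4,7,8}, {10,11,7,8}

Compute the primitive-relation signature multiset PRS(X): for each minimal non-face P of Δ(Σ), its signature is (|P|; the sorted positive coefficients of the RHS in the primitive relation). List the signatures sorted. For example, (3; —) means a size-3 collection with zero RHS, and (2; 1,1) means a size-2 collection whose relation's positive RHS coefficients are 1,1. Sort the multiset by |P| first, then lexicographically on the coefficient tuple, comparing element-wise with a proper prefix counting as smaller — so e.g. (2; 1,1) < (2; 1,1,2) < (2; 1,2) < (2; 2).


Primitive collections (23):

  P={2,4}:  v_{2} + v_{4} = 0  →  sig = (2; —)
  P={9,11}:  v_{9} + v_{11} = 0  →  sig = (2; —)
  P={2,7}:  v_{2} + v_{7} = v_{11}  →  sig = (2; 1)
  P={4,11}:  v_{4} + v_{11} = v_{7}  →  sig = (2; 1)
  P={6,10}:  v_{6} + v_{10} = v_{11}  →  sig = (2; 1)
  P={7,9}:  v_{7} + v_{9} = v_{4}  →  sig = (2; 1)
  P={5,7}:  v_{5} + v_{7} = v_{3} + v_{8}  →  sig = (2; 1,1)
  P={5,10}:  v_{5} + v_{10} = v_{2} + v_{9}  →  sig = (2; 1,1)
  P={6,9}:  v_{6} + v_{9} = v_{3} + v_{8}  →  sig = (2; 1,1)
  P={1,9}:  v_{1} + v_{9} = v_{6} + v_{7} + v_{8}  →  sig = (2; 1,1,1)
  P={4,5}:  v_{4} + v_{5} = v_{3} + v_{8} + v_{9}  →  sig = (2; 1,1,1)
  P={5,11}:  v_{5} + v_{11} = v_{2} + v_{3} + v_{8}  →  sig = (2; 1,1,1)
  P={1,2}:  v_{1} + v_{2} = v_{6} + v_{8} + 2·v_{11}  →  sig = (2; 1,1,2)
  P={1,4}:  v_{1} + v_{4} = v_{6} + 2·v_{7} + v_{8}  →  sig = (2; 1,1,2)
  P={1,10}:  v_{1} + v_{10} = v_{7} + v_{8} + 2·v_{11}  →  sig = (2; 1,1,2)
  P={1,3}:  v_{1} + v_{3} = 2·v_{6} + v_{7}  →  sig = (2; 1,2)
  P={1,5}:  v_{1} + v_{5} = 2·v_{6} + v_{8}  →  sig = (2; 1,2)
  P={5,6}:  v_{5} + v_{6} = v_{2} + 2·v_{3} + 2·v_{8}  →  sig = (2; 1,2,2)
  P={3,8,10}:  v_{3} + v_{8} + v_{10} = 0  →  sig = (3; —)
  P={3,8,11}:  v_{3} + v_{8} + v_{11} = v_{6}  →  sig = (3; 1)
  P={3,7,8}:  v_{3} + v_{7} + v_{8} = v_{4} + v_{6}  →  sig = (3; 1,1)
  P={2,3,8,9}:  v_{2} + v_{3} + v_{8} + v_{9} = v_{5}  →  sig = (4; 1)
  P={6,7,8,11}:  v_{6} + v_{7} + v_{8} + v_{11} = v_{1}  →  sig = (4; 1)

Signatures (|P|; sorted positive RHS coefficients), sorted:
    (2; —)
    (2; —)
    (2; 1)
    (2; 1)
    (2; 1)
    (2; 1)
    (2; 1,1)
    (2; 1,1)
    (2; 1,1)
    (2; 1,1,1)
    (2; 1,1,1)
    (2; 1,1,1)
    (2; 1,1,2)
    (2; 1,1,2)
    (2; 1,1,2)
    (2; 1,2)
    (2; 1,2)
    (2; 1,2,2)
    (3; —)
    (3; 1)
    (3; 1,1)
    (4; 1)
    (4; 1)


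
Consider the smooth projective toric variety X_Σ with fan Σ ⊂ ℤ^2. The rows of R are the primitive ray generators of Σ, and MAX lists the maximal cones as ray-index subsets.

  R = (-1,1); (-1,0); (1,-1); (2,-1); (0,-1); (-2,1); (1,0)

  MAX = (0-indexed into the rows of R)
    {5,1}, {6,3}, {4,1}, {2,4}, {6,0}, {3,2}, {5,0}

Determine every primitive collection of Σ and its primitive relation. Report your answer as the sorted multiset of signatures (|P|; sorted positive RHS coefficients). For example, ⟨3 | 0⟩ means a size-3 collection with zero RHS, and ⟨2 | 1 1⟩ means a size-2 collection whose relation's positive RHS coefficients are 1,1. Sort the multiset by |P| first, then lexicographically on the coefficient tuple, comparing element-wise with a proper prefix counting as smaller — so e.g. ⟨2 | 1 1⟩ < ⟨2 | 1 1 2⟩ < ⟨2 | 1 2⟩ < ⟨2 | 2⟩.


|primitive collections| = 14. Relations:

  P={0,2}:  v_{0} + v_{2} = 0  ⇒ sig = ⟨2 | 0⟩
  P={1,6}:  v_{1} + v_{6} = 0  ⇒ sig = ⟨2 | 0⟩
  P={3,5}:  v_{3} + v_{5} = 0  ⇒ sig = ⟨2 | 0⟩
  P={0,1}:  v_{0} + v_{1} = v_{5}  ⇒ sig = ⟨2 | 1⟩
  P={0,3}:  v_{0} + v_{3} = v_{6}  ⇒ sig = ⟨2 | 1⟩
  P={0,4}:  v_{0} + v_{4} = v_{1}  ⇒ sig = ⟨2 | 1⟩
  P={1,2}:  v_{1} + v_{2} = v_{4}  ⇒ sig = ⟨2 | 1⟩
  P={1,3}:  v_{1} + v_{3} = v_{2}  ⇒ sig = ⟨2 | 1⟩
  P={2,5}:  v_{2} + v_{5} = v_{1}  ⇒ sig = ⟨2 | 1⟩
  P={2,6}:  v_{2} + v_{6} = v_{3}  ⇒ sig = ⟨2 | 1⟩
  P={4,6}:  v_{4} + v_{6} = v_{2}  ⇒ sig = ⟨2 | 1⟩
  P={5,6}:  v_{5} + v_{6} = v_{0}  ⇒ sig = ⟨2 | 1⟩
  P={3,4}:  v_{3} + v_{4} = 2·v_{2}  ⇒ sig = ⟨2 | 2⟩
  P={4,5}:  v_{4} + v_{5} = 2·v_{1}  ⇒ sig = ⟨2 | 2⟩

Signatures (|P|; sorted positive RHS coefficients), sorted:
    |P|=2: 14 collections, coeffs (), (), (), (1), (1), (1), (1), (1), (1), (1), (1), (1), (2), (2)


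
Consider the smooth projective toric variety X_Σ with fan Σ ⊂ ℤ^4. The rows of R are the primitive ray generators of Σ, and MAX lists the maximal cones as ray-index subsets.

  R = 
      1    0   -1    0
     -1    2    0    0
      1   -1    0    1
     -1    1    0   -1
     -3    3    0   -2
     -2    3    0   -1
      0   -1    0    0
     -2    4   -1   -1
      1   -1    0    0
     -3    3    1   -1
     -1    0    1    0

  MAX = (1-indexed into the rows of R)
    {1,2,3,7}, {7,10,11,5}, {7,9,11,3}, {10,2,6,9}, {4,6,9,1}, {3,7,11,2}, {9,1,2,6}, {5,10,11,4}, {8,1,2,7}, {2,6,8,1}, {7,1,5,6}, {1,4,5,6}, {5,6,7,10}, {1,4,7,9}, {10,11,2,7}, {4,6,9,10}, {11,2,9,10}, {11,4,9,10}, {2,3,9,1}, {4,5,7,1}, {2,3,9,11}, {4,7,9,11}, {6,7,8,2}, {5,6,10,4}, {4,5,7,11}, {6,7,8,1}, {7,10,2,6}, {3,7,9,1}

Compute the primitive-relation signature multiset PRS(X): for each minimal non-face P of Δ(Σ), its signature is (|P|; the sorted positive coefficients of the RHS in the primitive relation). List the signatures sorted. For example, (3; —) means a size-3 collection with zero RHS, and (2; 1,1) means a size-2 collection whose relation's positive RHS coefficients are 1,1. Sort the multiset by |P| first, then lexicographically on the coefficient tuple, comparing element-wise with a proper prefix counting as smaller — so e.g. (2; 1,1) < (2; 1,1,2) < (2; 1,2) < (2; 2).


22 minimal non-faces of Δ(Σ) (on 11 rays):

  P = {1,11}:  v_{1} + v_{11} = 0 — sig = (2; —)
  P = {3,4}:  v_{3} + v_{4} = 0 — sig = (2; —)
  P = {1,10}:  v_{1} + v_{10} = v_{6} — sig = (2; 1)
  P = {2,4}:  v_{2} + v_{4} = v_{6} — sig = (2; 1)
  P = {3,6}:  v_{3} + v_{6} = v_{2} — sig = (2; 1)
  P = {6,11}:  v_{6} + v_{11} = v_{10} — sig = (2; 1)
  P = {3,5}:  v_{3} + v_{5} = v_{6} + v_{7} — sig = (2; 1,1)
  P = {3,10}:  v_{3} + v_{10} = v_{2} + v_{11} — sig = (2; 1,1)
  P = {8,9}:  v_{8} + v_{9} = v_{1} + v_{6} — sig = (2; 1,1)
  P = {8,11}:  v_{8} + v_{11} = v_{2} + v_{6} + v_{7} — sig = (2; 1,1,1)
  P = {3,8}:  v_{3} + v_{8} = v_{1} + 2·v_{2} + v_{7} — sig = (2; 1,1,2)
  P = {4,8}:  v_{4} + v_{8} = v_{1} + 2·v_{6} + v_{7} — sig = (2; 1,1,2)
  P = {8,10}:  v_{8} + v_{10} = v_{2} + 2·v_{6} + v_{7} — sig = (2; 1,1,2)
  P = {2,5}:  v_{2} + v_{5} = 2·v_{6} + v_{7} — sig = (2; 1,2)
  P = {5,8}:  v_{5} + v_{8} = v_{1} + 3·v_{6} + 2·v_{7} — sig = (2; 1,2,3)
  P = {5,9}:  v_{5} + v_{9} = 2·v_{4} — sig = (2; 2)
  P = {2,7,9}:  v_{2} + v_{7} + v_{9} = 0 — sig = (3; —)
  P = {4,6,7}:  v_{4} + v_{6} + v_{7} = v_{5} — sig = (3; 1)
  P = {6,7,9}:  v_{6} + v_{7} + v_{9} = v_{4} — sig = (3; 1)
  P = {4,7,10}:  v_{4} + v_{7} + v_{10} = v_{5} + v_{11} — sig = (3; 1,1)
  P = {7,9,10}:  v_{7} + v_{9} + v_{10} = v_{4} + v_{11} — sig = (3; 1,1)
  P = {1,2,6,7}:  v_{1} + v_{2} + v_{6} + v_{7} = v_{8} — sig = (4; 1)

so the primitive-relation signature multiset is
[(2; —), (2; —), (2; 1), (2; 1), (2; 1), (2; 1), (2; 1,1), (2; 1,1), (2; 1,1), (2; 1,1,1), (2; 1,1,2), (2; 1,1,2), (2; 1,1,2), (2; 1,2), (2; 1,2,3), (2; 2), (3; —), (3; 1), (3; 1), (3; 1,1), (3; 1,1), (4; 1)]


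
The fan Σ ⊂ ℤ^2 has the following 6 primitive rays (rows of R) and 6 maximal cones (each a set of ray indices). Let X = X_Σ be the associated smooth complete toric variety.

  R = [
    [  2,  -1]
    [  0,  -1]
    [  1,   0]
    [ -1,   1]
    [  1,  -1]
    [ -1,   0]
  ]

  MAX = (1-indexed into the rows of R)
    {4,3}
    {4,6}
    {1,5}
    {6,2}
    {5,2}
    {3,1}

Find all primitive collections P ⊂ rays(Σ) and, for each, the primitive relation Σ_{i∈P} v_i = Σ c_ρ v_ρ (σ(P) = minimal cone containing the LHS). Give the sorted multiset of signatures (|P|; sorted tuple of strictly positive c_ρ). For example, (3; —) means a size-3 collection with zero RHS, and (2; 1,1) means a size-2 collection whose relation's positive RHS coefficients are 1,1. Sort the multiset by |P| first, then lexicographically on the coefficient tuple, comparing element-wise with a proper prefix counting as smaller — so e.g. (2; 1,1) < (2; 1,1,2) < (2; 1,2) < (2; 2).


Minimal non-faces — 9 found among 6 rays, 6 max cones:

  P={3,6}:  v_{3} + v_{6} = 0  ⟹  sig = (2; —)
  P={4,5}:  v_{4} + v_{5} = 0  ⟹  sig = (2; —)
  P={1,4}:  v_{1} + v_{4} = v_{3}  ⟹  sig = (2; 1)
  P={1,6}:  v_{1} + v_{6} = v_{5}  ⟹  sig = (2; 1)
  P={2,3}:  v_{2} + v_{3} = v_{5}  ⟹  sig = (2; 1)
  P={2,4}:  v_{2} + v_{4} = v_{6}  ⟹  sig = (2; 1)
  P={3,5}:  v_{3} + v_{5} = v_{1}  ⟹  sig = (2; 1)
  P={5,6}:  v_{5} + v_{6} = v_{2}  ⟹  sig = (2; 1)
  P={1,2}:  v_{1} + v_{2} = 2·v_{5}  ⟹  sig = (2; 2)

Hence PRS(X_Σ) =
[(2; —), (2; —), (2; 1), (2; 1), (2; 1), (2; 1), (2; 1), (2; 1), (2; 2)]


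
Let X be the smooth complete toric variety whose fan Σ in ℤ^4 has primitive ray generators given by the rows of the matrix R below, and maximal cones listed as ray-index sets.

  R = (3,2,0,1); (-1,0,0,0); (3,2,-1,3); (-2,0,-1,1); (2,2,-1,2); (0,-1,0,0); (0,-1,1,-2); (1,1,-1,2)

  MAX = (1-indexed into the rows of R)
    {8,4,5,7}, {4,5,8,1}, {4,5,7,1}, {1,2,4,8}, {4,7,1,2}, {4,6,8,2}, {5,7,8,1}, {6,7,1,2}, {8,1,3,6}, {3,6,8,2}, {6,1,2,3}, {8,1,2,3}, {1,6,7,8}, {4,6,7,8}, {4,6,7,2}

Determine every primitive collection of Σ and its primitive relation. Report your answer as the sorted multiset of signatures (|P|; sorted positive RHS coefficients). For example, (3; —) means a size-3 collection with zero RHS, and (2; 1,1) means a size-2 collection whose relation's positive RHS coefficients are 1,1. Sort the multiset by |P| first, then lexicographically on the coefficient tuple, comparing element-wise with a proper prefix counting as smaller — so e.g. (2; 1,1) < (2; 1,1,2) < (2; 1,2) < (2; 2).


Primitive collections (9):

  P = {2,5}:  v_{2} + v_{5} = v_{1} + v_{4}  ⇒ sig = (2; 1,1)
  P = {3,7}:  v_{3} + v_{7} = v_{1} + v_{6}  ⇒ sig = (2; 1,1)
  P = {3,4}:  v_{3} + v_{4} = v_{2} + 2·v_{8}  ⇒ sig = (2; 1,2)
  P = {3,5}:  v_{3} + v_{5} = v_{1} + 2·v_{8}  ⇒ sig = (2; 1,2)
  P = {5,6}:  v_{5} + v_{6} = v_{7} + 2·v_{8}  ⇒ sig = (2; 1,2)
  P = {2,7,8}:  v_{2} + v_{7} + v_{8} = 0  ⇒ sig = (3; —)
  P = {1,4,6}:  v_{1} + v_{4} + v_{6} = v_{8}  ⇒ sig = (3; 1)
  P = {1,2,6,8}:  v_{1} + v_{2} + v_{6} + v_{8} = v_{3}  ⇒ sig = (4; 1)
  P = {1,4,7,8}:  v_{1} + v_{4} + v_{7} + v_{8} = v_{5}  ⇒ sig = (4; 1)

Signatures (|P|; sorted positive RHS coefficients), sorted:
    (2; 1,1)
    (2; 1,1)
    (2; 1,2)
    (2; 1,2)
    (2; 1,2)
    (3; —)
    (3; 1)
    (4; 1)
    (4; 1)


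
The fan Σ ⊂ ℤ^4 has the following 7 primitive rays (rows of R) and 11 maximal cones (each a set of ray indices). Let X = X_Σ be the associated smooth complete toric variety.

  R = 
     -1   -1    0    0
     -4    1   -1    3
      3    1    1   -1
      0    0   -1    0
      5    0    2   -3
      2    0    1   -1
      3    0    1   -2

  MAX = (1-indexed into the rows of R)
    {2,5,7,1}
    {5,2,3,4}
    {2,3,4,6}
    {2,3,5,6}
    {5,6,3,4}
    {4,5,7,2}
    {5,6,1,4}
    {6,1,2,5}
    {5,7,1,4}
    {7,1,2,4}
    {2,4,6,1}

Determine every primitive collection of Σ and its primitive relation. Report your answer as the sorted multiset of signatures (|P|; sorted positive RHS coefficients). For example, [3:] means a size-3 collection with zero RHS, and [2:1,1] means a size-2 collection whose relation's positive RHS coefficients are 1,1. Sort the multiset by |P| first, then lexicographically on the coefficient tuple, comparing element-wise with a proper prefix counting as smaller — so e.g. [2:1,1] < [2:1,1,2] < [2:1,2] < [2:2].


The 5 primitive collections of Σ (r=7, n=4):

  • {1,3}:  v_{1} + v_{3} = v_{6}  ⇒ sig = [2:1]
  • {6,7}:  v_{6} + v_{7} = v_{5}  ⇒ sig = [2:1]
  • {3,7}:  v_{3} + v_{7} = v_{2} + v_{4} + 2·v_{5}  ⇒ sig = [2:1,1,2]
  • {1,2,4,5}:  v_{1} + v_{2} + v_{4} + v_{5} = 0  ⇒ sig = [4:]
  • {2,4,5,6}:  v_{2} + v_{4} + v_{5} + v_{6} = v_{3}  ⇒ sig = [4:1]

Sorted signature multiset PRS(X):
[[2:1], [2:1], [2:1,1,2], [4:], [4:1]]


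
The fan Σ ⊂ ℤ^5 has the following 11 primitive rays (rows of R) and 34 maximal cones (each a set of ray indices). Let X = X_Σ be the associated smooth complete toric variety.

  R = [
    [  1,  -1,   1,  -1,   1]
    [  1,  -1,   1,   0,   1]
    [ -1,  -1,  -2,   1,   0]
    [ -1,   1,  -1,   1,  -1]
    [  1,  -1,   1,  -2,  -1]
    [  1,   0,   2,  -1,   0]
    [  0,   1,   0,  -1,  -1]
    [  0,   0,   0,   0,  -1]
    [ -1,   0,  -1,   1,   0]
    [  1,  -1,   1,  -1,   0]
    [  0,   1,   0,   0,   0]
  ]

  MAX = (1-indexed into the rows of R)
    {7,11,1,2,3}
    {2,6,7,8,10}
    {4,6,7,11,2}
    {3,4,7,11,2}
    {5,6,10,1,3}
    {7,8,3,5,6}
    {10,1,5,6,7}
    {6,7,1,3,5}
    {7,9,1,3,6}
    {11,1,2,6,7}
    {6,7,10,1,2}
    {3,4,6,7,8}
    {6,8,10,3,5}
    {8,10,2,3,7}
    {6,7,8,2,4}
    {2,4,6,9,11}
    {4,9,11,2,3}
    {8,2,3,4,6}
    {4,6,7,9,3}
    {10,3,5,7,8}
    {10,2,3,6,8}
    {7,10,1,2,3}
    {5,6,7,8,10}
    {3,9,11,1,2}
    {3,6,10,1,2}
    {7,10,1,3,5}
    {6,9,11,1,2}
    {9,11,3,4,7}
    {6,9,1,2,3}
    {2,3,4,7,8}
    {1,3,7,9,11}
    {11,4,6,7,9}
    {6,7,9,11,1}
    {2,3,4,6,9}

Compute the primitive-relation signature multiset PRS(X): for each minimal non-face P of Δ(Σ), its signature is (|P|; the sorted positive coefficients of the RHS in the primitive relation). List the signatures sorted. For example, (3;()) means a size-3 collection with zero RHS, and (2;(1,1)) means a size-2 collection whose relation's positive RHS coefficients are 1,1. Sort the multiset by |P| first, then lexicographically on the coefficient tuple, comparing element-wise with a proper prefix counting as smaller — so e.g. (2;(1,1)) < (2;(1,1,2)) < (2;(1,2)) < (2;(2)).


Primitive collections (15):

  • {1,4}:  v_{1} + v_{4} = 0  ⟹  sig = (2;())
  • {1,8}:  v_{1} + v_{8} = v_{10}  ⟹  sig = (2;(1))
  • {4,10}:  v_{4} + v_{10} = v_{8}  ⟹  sig = (2;(1))
  • {5,11}:  v_{5} + v_{11} = v_{7} + v_{10}  ⟹  sig = (2;(1,1))
  • {9,10}:  v_{9} + v_{10} = v_{3} + v_{6}  ⟹  sig = (2;(1,1))
  • {10,11}:  v_{10} + v_{11} = v_{2} + v_{7}  ⟹  sig = (2;(1,1))
  • {8,9}:  v_{8} + v_{9} = v_{3} + v_{4} + v_{6}  ⟹  sig = (2;(1,1,1))
  • {8,11}:  v_{8} + v_{11} = v_{2} + v_{4} + v_{7}  ⟹  sig = (2;(1,1,1))
  • {4,5}:  v_{4} + v_{5} = v_{3} + v_{6} + v_{7} + v_{8}  ⟹  sig = (2;(1,1,1,1))
  • {5,9}:  v_{5} + v_{9} = 2·v_{3} + 2·v_{6} + v_{7}  ⟹  sig = (2;(1,2,2))
  • {2,5}:  v_{2} + v_{5} = 2·v_{10}  ⟹  sig = (2;(2))
  • {2,7,9}:  v_{2} + v_{7} + v_{9} = 0  ⟹  sig = (3;())
  • {3,6,11}:  v_{3} + v_{6} + v_{11} = 0  ⟹  sig = (3;())
  • {2,3,6,7}:  v_{2} + v_{3} + v_{6} + v_{7} = v_{10}  ⟹  sig = (4;(1))
  • {3,6,7,10}:  v_{3} + v_{6} + v_{7} + v_{10} = v_{5}  ⟹  sig = (4;(1))

so the primitive-relation signature multiset is
{ (2;()),  (2;(1)) ×2,  (2;(1,1)) ×3,  (2;(1,1,1)) ×2,  (2;(1,1,1,1)),  (2;(1,2,2)),  (2;(2)),  (3;()) ×2,  (4;(1)) ×2 }


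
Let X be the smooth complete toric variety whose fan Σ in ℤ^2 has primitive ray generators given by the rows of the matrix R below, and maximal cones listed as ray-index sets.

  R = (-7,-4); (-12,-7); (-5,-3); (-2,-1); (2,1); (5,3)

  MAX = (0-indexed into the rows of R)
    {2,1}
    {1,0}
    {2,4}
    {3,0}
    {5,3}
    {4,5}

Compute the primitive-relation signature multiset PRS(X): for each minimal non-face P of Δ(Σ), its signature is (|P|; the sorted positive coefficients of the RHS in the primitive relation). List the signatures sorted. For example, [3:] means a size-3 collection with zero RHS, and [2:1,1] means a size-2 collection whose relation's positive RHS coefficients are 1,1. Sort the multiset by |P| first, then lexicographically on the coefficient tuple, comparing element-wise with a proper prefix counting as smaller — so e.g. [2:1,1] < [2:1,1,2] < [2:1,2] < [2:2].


9 minimal non-faces of Δ(Σ) (on 6 rays):

  • {2,5}:  v_{2} + v_{5} = 0  →  sig = [2:]
  • {3,4}:  v_{3} + v_{4} = 0  →  sig = [2:]
  • {0,2}:  v_{0} + v_{2} = v_{1}  →  sig = [2:1]
  • {0,4}:  v_{0} + v_{4} = v_{2}  →  sig = [2:1]
  • {0,5}:  v_{0} + v_{5} = v_{3}  →  sig = [2:1]
  • {1,5}:  v_{1} + v_{5} = v_{0}  →  sig = [2:1]
  • {2,3}:  v_{2} + v_{3} = v_{0}  →  sig = [2:1]
  • {1,3}:  v_{1} + v_{3} = 2·v_{0}  →  sig = [2:2]
  • {1,4}:  v_{1} + v_{4} = 2·v_{2}  →  sig = [2:2]

Hence PRS(X_Σ) =
    [2:]
    [2:]
    [2:1]
    [2:1]
    [2:1]
    [2:1]
    [2:1]
    [2:2]
    [2:2]


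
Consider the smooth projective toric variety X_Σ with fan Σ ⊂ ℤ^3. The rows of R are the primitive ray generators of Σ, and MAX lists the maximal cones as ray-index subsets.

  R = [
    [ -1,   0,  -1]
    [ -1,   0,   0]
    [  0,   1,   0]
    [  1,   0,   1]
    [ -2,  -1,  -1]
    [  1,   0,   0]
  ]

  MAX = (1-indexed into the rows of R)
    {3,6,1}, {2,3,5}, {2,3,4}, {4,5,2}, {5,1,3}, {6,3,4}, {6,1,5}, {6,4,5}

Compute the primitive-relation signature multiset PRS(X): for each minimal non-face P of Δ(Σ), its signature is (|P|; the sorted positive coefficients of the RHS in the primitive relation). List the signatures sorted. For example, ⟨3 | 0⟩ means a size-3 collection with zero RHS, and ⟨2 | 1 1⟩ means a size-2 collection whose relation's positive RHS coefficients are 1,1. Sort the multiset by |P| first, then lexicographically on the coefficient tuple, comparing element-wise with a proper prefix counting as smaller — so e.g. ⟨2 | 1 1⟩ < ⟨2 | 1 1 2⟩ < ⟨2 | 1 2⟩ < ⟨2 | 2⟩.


Σ has 5 primitive collections:

  • {1,4}:  v_{1} + v_{4} = 0  so sig = ⟨2 | 0⟩
  • {2,6}:  v_{2} + v_{6} = 0  so sig = ⟨2 | 0⟩
  • {1,2}:  v_{1} + v_{2} = v_{3} + v_{5}  so sig = ⟨2 | 1 1⟩
  • {3,4,5}:  v_{3} + v_{4} + v_{5} = v_{2}  so sig = ⟨3 | 1⟩
  • {3,5,6}:  v_{3} + v_{5} + v_{6} = v_{1}  so sig = ⟨3 | 1⟩

Sorted signature multiset PRS(X):
    |P|=2: 3 collections, coeffs (), (), (1,1)
    |P|=3: 2 collections, coeffs (1), (1)


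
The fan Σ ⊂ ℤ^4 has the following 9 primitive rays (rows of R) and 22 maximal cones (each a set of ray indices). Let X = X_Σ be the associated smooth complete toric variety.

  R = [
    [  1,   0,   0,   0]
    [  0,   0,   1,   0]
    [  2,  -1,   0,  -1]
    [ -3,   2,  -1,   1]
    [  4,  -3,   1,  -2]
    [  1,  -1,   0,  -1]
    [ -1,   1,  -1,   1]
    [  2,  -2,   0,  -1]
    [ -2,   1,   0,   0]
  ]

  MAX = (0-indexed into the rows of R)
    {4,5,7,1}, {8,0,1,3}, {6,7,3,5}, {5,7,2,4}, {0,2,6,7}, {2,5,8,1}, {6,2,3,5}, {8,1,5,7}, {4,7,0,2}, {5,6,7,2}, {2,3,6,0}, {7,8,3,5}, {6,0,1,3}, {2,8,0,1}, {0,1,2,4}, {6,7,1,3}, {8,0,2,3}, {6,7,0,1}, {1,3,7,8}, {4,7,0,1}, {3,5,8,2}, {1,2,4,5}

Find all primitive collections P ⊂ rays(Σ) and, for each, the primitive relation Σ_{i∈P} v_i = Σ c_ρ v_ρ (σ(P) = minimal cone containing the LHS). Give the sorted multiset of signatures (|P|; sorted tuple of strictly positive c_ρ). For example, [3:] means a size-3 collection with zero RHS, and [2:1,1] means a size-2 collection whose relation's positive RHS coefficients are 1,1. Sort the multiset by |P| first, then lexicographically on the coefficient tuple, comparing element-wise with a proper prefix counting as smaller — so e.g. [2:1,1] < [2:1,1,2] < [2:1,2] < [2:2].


Minimal non-faces — 14 found among 9 rays, 22 max cones:

  P = {0,5}:  v_{0} + v_{5} = v_{2}  so sig = [2:1]
  P = {3,4}:  v_{3} + v_{4} = v_{5}  so sig = [2:1]
  P = {6,8}:  v_{6} + v_{8} = v_{3}  so sig = [2:1]
  P = {4,6}:  v_{4} + v_{6} = v_{0} + v_{7}  so sig = [2:1,1]
  P = {4,8}:  v_{4} + v_{8} = v_{1} + 2·v_{5}  so sig = [2:1,2]
  P = {1,5,6}:  v_{1} + v_{5} + v_{6} = 0  so sig = [3:]
  P = {0,7,8}:  v_{0} + v_{7} + v_{8} = v_{5}  so sig = [3:1]
  P = {1,2,6}:  v_{1} + v_{2} + v_{6} = v_{0}  so sig = [3:1]
  P = {1,2,7}:  v_{1} + v_{2} + v_{7} = v_{4}  so sig = [3:1]
  P = {1,3,5}:  v_{1} + v_{3} + v_{5} = v_{8}  so sig = [3:1]
  P = {0,3,7}:  v_{0} + v_{3} + v_{7} = v_{5} + v_{6}  so sig = [3:1,1]
  P = {1,2,3}:  v_{1} + v_{2} + v_{3} = v_{0} + v_{8}  so sig = [3:1,1]
  P = {2,3,7}:  v_{2} + v_{3} + v_{7} = 2·v_{5} + v_{6}  so sig = [3:1,2]
  P = {2,7,8}:  v_{2} + v_{7} + v_{8} = 2·v_{5}  so sig = [3:2]

Signatures (|P|; sorted positive RHS coefficients), sorted:
[[2:1], [2:1], [2:1], [2:1,1], [2:1,2], [3:], [3:1], [3:1], [3:1], [3:1], [3:1,1], [3:1,1], [3:1,2], [3:2]]


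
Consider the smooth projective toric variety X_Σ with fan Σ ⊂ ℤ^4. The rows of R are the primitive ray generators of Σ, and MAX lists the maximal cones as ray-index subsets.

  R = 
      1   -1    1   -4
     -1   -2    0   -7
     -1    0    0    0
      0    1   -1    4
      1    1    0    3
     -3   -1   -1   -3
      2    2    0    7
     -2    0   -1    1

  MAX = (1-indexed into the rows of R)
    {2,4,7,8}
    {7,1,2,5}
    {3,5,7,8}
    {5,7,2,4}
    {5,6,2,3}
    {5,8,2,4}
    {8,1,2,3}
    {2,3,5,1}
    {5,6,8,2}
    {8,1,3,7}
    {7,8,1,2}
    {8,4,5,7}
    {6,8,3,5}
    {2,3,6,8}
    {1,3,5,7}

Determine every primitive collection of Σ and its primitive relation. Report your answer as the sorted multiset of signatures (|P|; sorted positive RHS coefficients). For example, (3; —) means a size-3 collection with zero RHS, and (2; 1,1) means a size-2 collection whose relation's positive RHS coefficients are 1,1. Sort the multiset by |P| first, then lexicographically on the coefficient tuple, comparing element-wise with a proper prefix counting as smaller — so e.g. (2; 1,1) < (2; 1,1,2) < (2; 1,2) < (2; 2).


Primitive collections (9):

  • {1,4}:  v_{1} + v_{4} = v_{2} + v_{7}  so sig = (2; 1,1)
  • {1,6}:  v_{1} + v_{6} = v_{2} + v_{3}  so sig = (2; 1,1)
  • {3,4}:  v_{3} + v_{4} = v_{5} + v_{8}  so sig = (2; 1,1)
  • {6,7}:  v_{6} + v_{7} = v_{5} + v_{8}  so sig = (2; 1,1)
  • {4,6}:  v_{4} + v_{6} = v_{2} + 2·v_{5} + 2·v_{8}  so sig = (2; 1,2,2)
  • {1,5,8}:  v_{1} + v_{5} + v_{8} = 0  so sig = (3; —)
  • {2,3,7}:  v_{2} + v_{3} + v_{7} = 0  so sig = (3; —)
  • {2,3,5,8}:  v_{2} + v_{3} + v_{5} + v_{8} = v_{6}  so sig = (4; 1)
  • {2,5,7,8}:  v_{2} + v_{5} + v_{7} + v_{8} = v_{4}  so sig = (4; 1)

so the primitive-relation signature multiset is
{ (2; 1,1) ×4,  (2; 1,2,2),  (3; —) ×2,  (4; 1) ×2 }


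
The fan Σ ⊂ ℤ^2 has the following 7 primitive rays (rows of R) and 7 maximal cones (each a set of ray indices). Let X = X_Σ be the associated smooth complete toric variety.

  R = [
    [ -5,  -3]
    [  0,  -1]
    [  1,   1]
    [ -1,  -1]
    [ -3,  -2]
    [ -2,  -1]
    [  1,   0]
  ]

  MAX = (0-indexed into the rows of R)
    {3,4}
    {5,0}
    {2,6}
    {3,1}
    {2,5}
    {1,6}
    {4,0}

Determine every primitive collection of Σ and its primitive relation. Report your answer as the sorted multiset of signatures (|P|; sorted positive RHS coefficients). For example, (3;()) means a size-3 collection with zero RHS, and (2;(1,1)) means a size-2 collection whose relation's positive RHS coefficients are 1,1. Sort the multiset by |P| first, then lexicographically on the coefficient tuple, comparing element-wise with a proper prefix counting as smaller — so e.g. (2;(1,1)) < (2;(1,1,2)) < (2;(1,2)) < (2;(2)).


14 minimal non-faces of Δ(Σ) (on 7 rays):

  P={2,3}:  v_{2} + v_{3} = 0  ⟹  sig = (2;())
  P={1,2}:  v_{1} + v_{2} = v_{6}  ⟹  sig = (2;(1))
  P={2,4}:  v_{2} + v_{4} = v_{5}  ⟹  sig = (2;(1))
  P={3,5}:  v_{3} + v_{5} = v_{4}  ⟹  sig = (2;(1))
  P={3,6}:  v_{3} + v_{6} = v_{1}  ⟹  sig = (2;(1))
  P={4,5}:  v_{4} + v_{5} = v_{0}  ⟹  sig = (2;(1))
  P={5,6}:  v_{5} + v_{6} = v_{3}  ⟹  sig = (2;(1))
  P={0,6}:  v_{0} + v_{6} = v_{3} + v_{4}  ⟹  sig = (2;(1,1))
  P={0,1}:  v_{0} + v_{1} = 2·v_{3} + v_{4}  ⟹  sig = (2;(1,2))
  P={0,2}:  v_{0} + v_{2} = 2·v_{5}  ⟹  sig = (2;(2))
  P={0,3}:  v_{0} + v_{3} = 2·v_{4}  ⟹  sig = (2;(2))
  P={1,5}:  v_{1} + v_{5} = 2·v_{3}  ⟹  sig = (2;(2))
  P={4,6}:  v_{4} + v_{6} = 2·v_{3}  ⟹  sig = (2;(2))
  P={1,4}:  v_{1} + v_{4} = 3·v_{3}  ⟹  sig = (2;(3))

Signatures (|P|; sorted positive RHS coefficients), sorted:
    |P|=2: 14 collections, coeffs (), (1), (1), (1), (1), (1), (1), (1,1), (1,2), (2), (2), (2), (2), (3)


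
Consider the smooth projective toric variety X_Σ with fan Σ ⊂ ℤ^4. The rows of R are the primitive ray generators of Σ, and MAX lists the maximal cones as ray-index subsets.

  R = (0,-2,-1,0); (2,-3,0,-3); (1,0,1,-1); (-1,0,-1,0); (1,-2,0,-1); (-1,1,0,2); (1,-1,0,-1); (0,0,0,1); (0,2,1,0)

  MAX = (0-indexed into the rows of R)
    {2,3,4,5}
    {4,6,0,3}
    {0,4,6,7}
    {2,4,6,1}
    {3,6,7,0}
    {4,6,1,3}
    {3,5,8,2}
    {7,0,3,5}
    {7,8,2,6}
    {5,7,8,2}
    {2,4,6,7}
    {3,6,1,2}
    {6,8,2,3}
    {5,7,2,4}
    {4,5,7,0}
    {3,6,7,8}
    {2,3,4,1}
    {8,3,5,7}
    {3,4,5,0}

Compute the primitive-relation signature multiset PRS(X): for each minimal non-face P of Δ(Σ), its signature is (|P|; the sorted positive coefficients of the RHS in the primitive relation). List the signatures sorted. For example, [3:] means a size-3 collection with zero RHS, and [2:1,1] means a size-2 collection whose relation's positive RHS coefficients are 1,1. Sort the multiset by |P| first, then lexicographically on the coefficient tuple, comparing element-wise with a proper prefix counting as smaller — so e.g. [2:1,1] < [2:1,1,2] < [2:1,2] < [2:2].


The 11 primitive collections of Σ (r=9, n=4):

  P = {0,8}:  v_{0} + v_{8} = 0  so sig = [2:]
  P = {0,2}:  v_{0} + v_{2} = v_{4}  so sig = [2:1]
  P = {1,5}:  v_{1} + v_{5} = v_{4}  so sig = [2:1]
  P = {4,8}:  v_{4} + v_{8} = v_{2}  so sig = [2:1]
  P = {5,6}:  v_{5} + v_{6} = v_{7}  so sig = [2:1]
  P = {1,7}:  v_{1} + v_{7} = v_{4} + v_{6}  so sig = [2:1,1]
  P = {0,1}:  v_{0} + v_{1} = v_{3} + 2·v_{4} + v_{6}  so sig = [2:1,1,2]
  P = {1,8}:  v_{1} + v_{8} = 2·v_{2} + v_{3} + v_{6}  so sig = [2:1,1,2]
  P = {2,3,7}:  v_{2} + v_{3} + v_{7} = 0  so sig = [3:]
  P = {3,4,7}:  v_{3} + v_{4} + v_{7} = v_{0}  so sig = [3:1]
  P = {2,3,4,6}:  v_{2} + v_{3} + v_{4} + v_{6} = v_{1}  so sig = [4:1]

Signatures (|P|; sorted positive RHS coefficients), sorted:
{ [2:],  [2:1] ×4,  [2:1,1],  [2:1,1,2] ×2,  [3:],  [3:1],  [4:1] }


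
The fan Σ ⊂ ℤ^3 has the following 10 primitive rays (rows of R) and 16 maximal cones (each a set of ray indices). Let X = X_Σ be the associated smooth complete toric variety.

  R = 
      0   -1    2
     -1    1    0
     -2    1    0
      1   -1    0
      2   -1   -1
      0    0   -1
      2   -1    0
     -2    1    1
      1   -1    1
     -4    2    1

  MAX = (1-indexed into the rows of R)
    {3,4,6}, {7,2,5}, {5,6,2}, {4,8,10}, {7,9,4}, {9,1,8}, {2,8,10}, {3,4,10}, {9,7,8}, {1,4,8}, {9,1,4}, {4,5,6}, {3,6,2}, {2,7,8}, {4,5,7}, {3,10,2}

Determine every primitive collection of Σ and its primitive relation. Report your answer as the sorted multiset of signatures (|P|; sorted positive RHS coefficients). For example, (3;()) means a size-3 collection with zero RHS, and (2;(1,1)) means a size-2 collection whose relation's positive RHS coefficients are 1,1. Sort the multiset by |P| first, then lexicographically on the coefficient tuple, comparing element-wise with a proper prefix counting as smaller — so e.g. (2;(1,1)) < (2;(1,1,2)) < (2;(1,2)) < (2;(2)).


23 minimal non-faces of Δ(Σ) (on 10 rays):

  P={2,4}:  v_{2} + v_{4} = 0  ⇒ sig = (2;())
  P={3,7}:  v_{3} + v_{7} = 0  ⇒ sig = (2;())
  P={5,8}:  v_{5} + v_{8} = 0  ⇒ sig = (2;())
  P={3,5}:  v_{3} + v_{5} = v_{6}  ⇒ sig = (2;(1))
  P={3,8}:  v_{3} + v_{8} = v_{10}  ⇒ sig = (2;(1))
  P={5,10}:  v_{5} + v_{10} = v_{3}  ⇒ sig = (2;(1))
  P={6,7}:  v_{6} + v_{7} = v_{5}  ⇒ sig = (2;(1))
  P={6,8}:  v_{6} + v_{8} = v_{3}  ⇒ sig = (2;(1))
  P={6,9}:  v_{6} + v_{9} = v_{4}  ⇒ sig = (2;(1))
  P={7,10}:  v_{7} + v_{10} = v_{8}  ⇒ sig = (2;(1))
  P={1,2}:  v_{1} + v_{2} = v_{8} + v_{9}  ⇒ sig = (2;(1,1))
  P={1,5}:  v_{1} + v_{5} = v_{4} + v_{9}  ⇒ sig = (2;(1,1))
  P={2,9}:  v_{2} + v_{9} = v_{7} + v_{8}  ⇒ sig = (2;(1,1))
  P={3,9}:  v_{3} + v_{9} = v_{4} + v_{8}  ⇒ sig = (2;(1,1))
  P={5,9}:  v_{5} + v_{9} = v_{4} + v_{7}  ⇒ sig = (2;(1,1))
  P={1,6}:  v_{1} + v_{6} = 2·v_{4} + v_{8}  ⇒ sig = (2;(1,2))
  P={9,10}:  v_{9} + v_{10} = v_{4} + 2·v_{8}  ⇒ sig = (2;(1,2))
  P={1,7}:  v_{1} + v_{7} = 2·v_{9}  ⇒ sig = (2;(2))
  P={6,10}:  v_{6} + v_{10} = 2·v_{3}  ⇒ sig = (2;(2))
  P={1,3}:  v_{1} + v_{3} = 2·v_{4} + 2·v_{8}  ⇒ sig = (2;(2,2))
  P={1,10}:  v_{1} + v_{10} = 2·v_{4} + 3·v_{8}  ⇒ sig = (2;(2,3))
  P={4,7,8}:  v_{4} + v_{7} + v_{8} = v_{9}  ⇒ sig = (3;(1))
  P={4,8,9}:  v_{4} + v_{8} + v_{9} = v_{1}  ⇒ sig = (3;(1))

Hence PRS(X_Σ) =
[(2;()), (2;()), (2;()), (2;(1)), (2;(1)), (2;(1)), (2;(1)), (2;(1)), (2;(1)), (2;(1)), (2;(1,1)), (2;(1,1)), (2;(1,1)), (2;(1,1)), (2;(1,1)), (2;(1,2)), (2;(1,2)), (2;(2)), (2;(2)), (2;(2,2)), (2;(2,3)), (3;(1)), (3;(1))]


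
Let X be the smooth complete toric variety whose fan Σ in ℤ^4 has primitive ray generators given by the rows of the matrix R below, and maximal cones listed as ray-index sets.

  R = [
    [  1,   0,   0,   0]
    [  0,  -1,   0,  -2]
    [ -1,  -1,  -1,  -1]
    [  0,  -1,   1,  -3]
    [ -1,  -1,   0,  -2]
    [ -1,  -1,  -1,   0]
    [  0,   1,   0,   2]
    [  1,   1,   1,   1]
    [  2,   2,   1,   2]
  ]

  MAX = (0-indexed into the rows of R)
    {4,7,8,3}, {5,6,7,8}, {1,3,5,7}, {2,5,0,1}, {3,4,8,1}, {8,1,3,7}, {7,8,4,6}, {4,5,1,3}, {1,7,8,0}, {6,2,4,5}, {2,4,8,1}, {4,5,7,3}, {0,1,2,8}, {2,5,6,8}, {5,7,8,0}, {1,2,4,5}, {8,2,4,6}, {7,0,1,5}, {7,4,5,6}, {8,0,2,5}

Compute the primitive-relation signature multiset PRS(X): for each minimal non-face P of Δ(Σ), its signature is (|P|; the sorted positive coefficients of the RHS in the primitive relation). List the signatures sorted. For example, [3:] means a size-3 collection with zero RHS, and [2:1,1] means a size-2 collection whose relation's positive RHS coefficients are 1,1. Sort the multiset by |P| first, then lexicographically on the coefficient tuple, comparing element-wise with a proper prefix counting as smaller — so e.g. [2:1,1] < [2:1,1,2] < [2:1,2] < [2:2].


Δ(Σ) — 9 vertices, 11 min non-faces:

  {1,6}:  v_{1} + v_{6} = 0  ⇒ sig = [2:]
  {2,7}:  v_{2} + v_{7} = 0  ⇒ sig = [2:]
  {0,4}:  v_{0} + v_{4} = v_{1}  ⇒ sig = [2:1]
  {0,6}:  v_{0} + v_{6} = v_{5} + v_{8}  ⇒ sig = [2:1,1]
  {2,3}:  v_{2} + v_{3} = v_{1} + v_{4}  ⇒ sig = [2:1,1]
  {3,6}:  v_{3} + v_{6} = v_{4} + v_{7}  ⇒ sig = [2:1,1]
  {0,3}:  v_{0} + v_{3} = 2·v_{1} + v_{7}  ⇒ sig = [2:1,2]
  {4,5,8}:  v_{4} + v_{5} + v_{8} = 0  ⇒ sig = [3:]
  {1,4,7}:  v_{1} + v_{4} + v_{7} = v_{3}  ⇒ sig = [3:1]
  {1,5,8}:  v_{1} + v_{5} + v_{8} = v_{0}  ⇒ sig = [3:1]
  {3,5,8}:  v_{3} + v_{5} + v_{8} = v_{1} + v_{7}  ⇒ sig = [3:1,1]

Signatures (|P|; sorted positive RHS coefficients), sorted:
{ [2:] ×2,  [2:1],  [2:1,1] ×3,  [2:1,2],  [3:],  [3:1] ×2,  [3:1,1] }


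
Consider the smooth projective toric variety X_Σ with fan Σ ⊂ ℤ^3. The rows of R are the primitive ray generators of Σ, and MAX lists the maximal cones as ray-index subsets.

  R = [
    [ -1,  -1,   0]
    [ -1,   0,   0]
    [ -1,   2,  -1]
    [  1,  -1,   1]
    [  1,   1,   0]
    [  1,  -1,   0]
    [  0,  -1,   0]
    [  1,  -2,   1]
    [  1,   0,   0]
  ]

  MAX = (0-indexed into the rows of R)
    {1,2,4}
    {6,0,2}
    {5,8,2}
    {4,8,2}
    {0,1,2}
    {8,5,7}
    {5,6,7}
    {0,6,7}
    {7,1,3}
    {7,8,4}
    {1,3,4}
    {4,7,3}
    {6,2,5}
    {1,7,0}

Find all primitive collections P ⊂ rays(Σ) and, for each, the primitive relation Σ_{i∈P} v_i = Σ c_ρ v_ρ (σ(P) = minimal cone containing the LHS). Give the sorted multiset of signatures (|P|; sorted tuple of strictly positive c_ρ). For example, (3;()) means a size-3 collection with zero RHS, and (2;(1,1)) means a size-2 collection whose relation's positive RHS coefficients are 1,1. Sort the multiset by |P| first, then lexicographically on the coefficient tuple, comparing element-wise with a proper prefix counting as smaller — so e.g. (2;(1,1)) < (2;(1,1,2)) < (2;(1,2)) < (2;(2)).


|primitive collections| = 16. Relations:

  • {0,4}:  v_{0} + v_{4} = 0 — sig = (2;())
  • {1,8}:  v_{1} + v_{8} = 0 — sig = (2;())
  • {2,7}:  v_{2} + v_{7} = 0 — sig = (2;())
  • {0,8}:  v_{0} + v_{8} = v_{6} — sig = (2;(1))
  • {1,5}:  v_{1} + v_{5} = v_{6} — sig = (2;(1))
  • {1,6}:  v_{1} + v_{6} = v_{0} — sig = (2;(1))
  • {3,6}:  v_{3} + v_{6} = v_{7} — sig = (2;(1))
  • {4,6}:  v_{4} + v_{6} = v_{8} — sig = (2;(1))
  • {6,8}:  v_{6} + v_{8} = v_{5} — sig = (2;(1))
  • {0,3}:  v_{0} + v_{3} = v_{1} + v_{7} — sig = (2;(1,1))
  • {2,3}:  v_{2} + v_{3} = v_{1} + v_{4} — sig = (2;(1,1))
  • {3,5}:  v_{3} + v_{5} = v_{7} + v_{8} — sig = (2;(1,1))
  • {3,8}:  v_{3} + v_{8} = v_{4} + v_{7} — sig = (2;(1,1))
  • {0,5}:  v_{0} + v_{5} = 2·v_{6} — sig = (2;(2))
  • {4,5}:  v_{4} + v_{5} = 2·v_{8} — sig = (2;(2))
  • {1,4,7}:  v_{1} + v_{4} + v_{7} = v_{3} — sig = (3;(1))

Hence PRS(X_Σ) =
    (2;())
    (2;())
    (2;())
    (2;(1))
    (2;(1))
    (2;(1))
    (2;(1))
    (2;(1))
    (2;(1))
    (2;(1,1))
    (2;(1,1))
    (2;(1,1))
    (2;(1,1))
    (2;(2))
    (2;(2))
    (3;(1))


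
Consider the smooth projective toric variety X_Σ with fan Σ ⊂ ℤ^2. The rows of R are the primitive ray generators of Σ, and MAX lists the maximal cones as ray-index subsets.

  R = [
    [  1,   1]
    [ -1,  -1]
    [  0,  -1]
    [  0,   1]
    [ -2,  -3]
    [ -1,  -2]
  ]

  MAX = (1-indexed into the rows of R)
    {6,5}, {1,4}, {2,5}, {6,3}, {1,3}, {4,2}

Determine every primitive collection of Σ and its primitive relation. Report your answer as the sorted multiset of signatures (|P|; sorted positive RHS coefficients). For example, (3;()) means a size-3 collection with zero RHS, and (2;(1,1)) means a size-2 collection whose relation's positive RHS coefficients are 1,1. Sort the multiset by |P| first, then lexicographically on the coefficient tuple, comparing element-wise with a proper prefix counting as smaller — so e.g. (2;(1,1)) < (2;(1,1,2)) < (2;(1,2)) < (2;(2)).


The 9 primitive collections of Σ (r=6, n=2):

  P = {1,2}:  v_{1} + v_{2} = 0  ⇒ sig = (2;())
  P = {3,4}:  v_{3} + v_{4} = 0  ⇒ sig = (2;())
  P = {1,5}:  v_{1} + v_{5} = v_{6}  ⇒ sig = (2;(1))
  P = {1,6}:  v_{1} + v_{6} = v_{3}  ⇒ sig = (2;(1))
  P = {2,3}:  v_{2} + v_{3} = v_{6}  ⇒ sig = (2;(1))
  P = {2,6}:  v_{2} + v_{6} = v_{5}  ⇒ sig = (2;(1))
  P = {4,6}:  v_{4} + v_{6} = v_{2}  ⇒ sig = (2;(1))
  P = {3,5}:  v_{3} + v_{5} = 2·v_{6}  ⇒ sig = (2;(2))
  P = {4,5}:  v_{4} + v_{5} = 2·v_{2}  ⇒ sig = (2;(2))

Sorted signature multiset PRS(X):
    |P|=2: 9 collections, coeffs (), (), (1), (1), (1), (1), (1), (2), (2)


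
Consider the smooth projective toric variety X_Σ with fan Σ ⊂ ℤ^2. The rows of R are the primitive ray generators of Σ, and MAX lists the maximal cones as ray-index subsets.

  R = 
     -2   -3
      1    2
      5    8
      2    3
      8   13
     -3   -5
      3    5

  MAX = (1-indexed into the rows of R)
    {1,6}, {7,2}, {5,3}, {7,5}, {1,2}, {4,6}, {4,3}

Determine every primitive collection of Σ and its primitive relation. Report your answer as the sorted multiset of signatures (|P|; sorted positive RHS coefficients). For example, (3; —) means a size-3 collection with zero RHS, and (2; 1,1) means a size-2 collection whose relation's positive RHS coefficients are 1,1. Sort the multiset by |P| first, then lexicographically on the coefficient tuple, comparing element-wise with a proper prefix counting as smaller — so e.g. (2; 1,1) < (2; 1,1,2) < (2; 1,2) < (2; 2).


|primitive collections| = 14. Relations:

  P={1,4}:  v_{1} + v_{4} = 0  ⟹  sig = (2; —)
  P={6,7}:  v_{6} + v_{7} = 0  ⟹  sig = (2; —)
  P={1,3}:  v_{1} + v_{3} = v_{7}  ⟹  sig = (2; 1)
  P={1,7}:  v_{1} + v_{7} = v_{2}  ⟹  sig = (2; 1)
  P={2,4}:  v_{2} + v_{4} = v_{7}  ⟹  sig = (2; 1)
  P={2,6}:  v_{2} + v_{6} = v_{1}  ⟹  sig = (2; 1)
  P={3,6}:  v_{3} + v_{6} = v_{4}  ⟹  sig = (2; 1)
  P={3,7}:  v_{3} + v_{7} = v_{5}  ⟹  sig = (2; 1)
  P={4,7}:  v_{4} + v_{7} = v_{3}  ⟹  sig = (2; 1)
  P={5,6}:  v_{5} + v_{6} = v_{3}  ⟹  sig = (2; 1)
  P={1,5}:  v_{1} + v_{5} = 2·v_{7}  ⟹  sig = (2; 2)
  P={2,3}:  v_{2} + v_{3} = 2·v_{7}  ⟹  sig = (2; 2)
  P={4,5}:  v_{4} + v_{5} = 2·v_{3}  ⟹  sig = (2; 2)
  P={2,5}:  v_{2} + v_{5} = 3·v_{7}  ⟹  sig = (2; 3)

Hence PRS(X_Σ) =
    (2; —)
    (2; —)
    (2; 1)
    (2; 1)
    (2; 1)
    (2; 1)
    (2; 1)
    (2; 1)
    (2; 1)
    (2; 1)
    (2; 2)
    (2; 2)
    (2; 2)
    (2; 3)


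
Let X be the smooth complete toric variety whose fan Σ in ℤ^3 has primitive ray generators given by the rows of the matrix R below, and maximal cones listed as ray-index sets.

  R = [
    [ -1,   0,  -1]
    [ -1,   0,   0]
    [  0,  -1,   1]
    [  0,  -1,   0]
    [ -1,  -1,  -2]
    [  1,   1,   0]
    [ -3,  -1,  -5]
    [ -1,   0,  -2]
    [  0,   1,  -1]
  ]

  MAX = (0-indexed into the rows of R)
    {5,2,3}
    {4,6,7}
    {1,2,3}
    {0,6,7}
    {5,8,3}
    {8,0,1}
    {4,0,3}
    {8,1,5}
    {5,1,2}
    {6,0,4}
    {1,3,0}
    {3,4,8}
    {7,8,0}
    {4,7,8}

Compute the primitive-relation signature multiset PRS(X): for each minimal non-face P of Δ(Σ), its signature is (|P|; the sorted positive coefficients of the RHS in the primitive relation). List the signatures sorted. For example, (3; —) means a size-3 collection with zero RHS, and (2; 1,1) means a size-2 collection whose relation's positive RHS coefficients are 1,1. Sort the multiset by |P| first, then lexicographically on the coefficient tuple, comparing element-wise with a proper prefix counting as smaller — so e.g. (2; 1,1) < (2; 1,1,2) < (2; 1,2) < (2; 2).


Δ(Σ) — 9 vertices, 20 min non-faces:

  P = {2,8}:  v_{2} + v_{8} = 0  ⟹  sig = (2; —)
  P = {0,5}:  v_{0} + v_{5} = v_{8}  ⟹  sig = (2; 1)
  P = {3,7}:  v_{3} + v_{7} = v_{4}  ⟹  sig = (2; 1)
  P = {0,2}:  v_{0} + v_{2} = v_{1} + v_{3}  ⟹  sig = (2; 1,1)
  P = {2,7}:  v_{2} + v_{7} = v_{0} + v_{3}  ⟹  sig = (2; 1,1)
  P = {5,6}:  v_{5} + v_{6} = v_{4} + v_{7} + v_{8}  ⟹  sig = (2; 1,1,1)
  P = {2,6}:  v_{2} + v_{6} = 2·v_{0} + v_{3} + v_{4}  ⟹  sig = (2; 1,1,2)
  P = {1,4}:  v_{1} + v_{4} = 2·v_{0} + v_{3}  ⟹  sig = (2; 1,2)
  P = {2,4}:  v_{2} + v_{4} = v_{0} + 2·v_{3}  ⟹  sig = (2; 1,2)
  P = {3,6}:  v_{3} + v_{6} = v_{0} + 2·v_{4}  ⟹  sig = (2; 1,2)
  P = {5,7}:  v_{5} + v_{7} = v_{3} + 2·v_{8}  ⟹  sig = (2; 1,2)
  P = {1,6}:  v_{1} + v_{6} = 3·v_{0} + v_{4}  ⟹  sig = (2; 1,3)
  P = {1,7}:  v_{1} + v_{7} = 2·v_{0}  ⟹  sig = (2; 2)
  P = {4,5}:  v_{4} + v_{5} = 2·v_{3} + 2·v_{8}  ⟹  sig = (2; 2,2)
  P = {6,8}:  v_{6} + v_{8} = 3·v_{7}  ⟹  sig = (2; 3)
  P = {1,3,5}:  v_{1} + v_{3} + v_{5} = 0  ⟹  sig = (3; —)
  P = {0,3,8}:  v_{0} + v_{3} + v_{8} = v_{7}  ⟹  sig = (3; 1)
  P = {0,4,7}:  v_{0} + v_{4} + v_{7} = v_{6}  ⟹  sig = (3; 1)
  P = {1,3,8}:  v_{1} + v_{3} + v_{8} = v_{0}  ⟹  sig = (3; 1)
  P = {0,4,8}:  v_{0} + v_{4} + v_{8} = 2·v_{7}  ⟹  sig = (3; 2)

Signatures (|P|; sorted positive RHS coefficients), sorted:
{ (2; —),  (2; 1) ×2,  (2; 1,1) ×2,  (2; 1,1,1),  (2; 1,1,2),  (2; 1,2) ×4,  (2; 1,3),  (2; 2),  (2; 2,2),  (2; 3),  (3; —),  (3; 1) ×3,  (3; 2) }


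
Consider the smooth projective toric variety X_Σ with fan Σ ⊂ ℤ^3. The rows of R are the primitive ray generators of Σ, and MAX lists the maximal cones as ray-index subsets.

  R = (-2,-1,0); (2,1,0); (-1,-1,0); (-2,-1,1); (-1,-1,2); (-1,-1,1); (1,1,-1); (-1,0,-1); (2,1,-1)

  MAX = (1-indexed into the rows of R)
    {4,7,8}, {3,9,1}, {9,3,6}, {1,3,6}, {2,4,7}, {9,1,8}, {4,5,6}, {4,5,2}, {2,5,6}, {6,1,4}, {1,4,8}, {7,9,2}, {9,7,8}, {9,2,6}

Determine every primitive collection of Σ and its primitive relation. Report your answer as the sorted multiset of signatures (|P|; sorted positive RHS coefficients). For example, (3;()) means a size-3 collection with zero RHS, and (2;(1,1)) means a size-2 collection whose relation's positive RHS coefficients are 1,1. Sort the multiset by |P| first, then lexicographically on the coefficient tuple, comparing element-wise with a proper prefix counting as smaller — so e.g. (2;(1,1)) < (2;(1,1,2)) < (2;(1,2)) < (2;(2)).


Minimal non-faces — 17 found among 9 rays, 14 max cones:

  P={1,2}:  v_{1} + v_{2} = 0  ⟹  sig = (2;())
  P={4,9}:  v_{4} + v_{9} = 0  ⟹  sig = (2;())
  P={6,7}:  v_{6} + v_{7} = 0  ⟹  sig = (2;())
  P={1,7}:  v_{1} + v_{7} = v_{8}  ⟹  sig = (2;(1))
  P={2,8}:  v_{2} + v_{8} = v_{7}  ⟹  sig = (2;(1))
  P={5,8}:  v_{5} + v_{8} = v_{4}  ⟹  sig = (2;(1))
  P={6,8}:  v_{6} + v_{8} = v_{1}  ⟹  sig = (2;(1))
  P={1,5}:  v_{1} + v_{5} = v_{4} + v_{6}  ⟹  sig = (2;(1,1))
  P={2,3}:  v_{2} + v_{3} = v_{6} + v_{9}  ⟹  sig = (2;(1,1))
  P={3,4}:  v_{3} + v_{4} = v_{1} + v_{6}  ⟹  sig = (2;(1,1))
  P={3,7}:  v_{3} + v_{7} = v_{1} + v_{9}  ⟹  sig = (2;(1,1))
  P={5,7}:  v_{5} + v_{7} = v_{2} + v_{4}  ⟹  sig = (2;(1,1))
  P={5,9}:  v_{5} + v_{9} = v_{2} + v_{6}  ⟹  sig = (2;(1,1))
  P={3,8}:  v_{3} + v_{8} = 2·v_{1} + v_{9}  ⟹  sig = (2;(1,2))
  P={3,5}:  v_{3} + v_{5} = 2·v_{6}  ⟹  sig = (2;(2))
  P={1,6,9}:  v_{1} + v_{6} + v_{9} = v_{3}  ⟹  sig = (3;(1))
  P={2,4,6}:  v_{2} + v_{4} + v_{6} = v_{5}  ⟹  sig = (3;(1))

Signatures (|P|; sorted positive RHS coefficients), sorted:
[(2;()), (2;()), (2;()), (2;(1)), (2;(1)), (2;(1)), (2;(1)), (2;(1,1)), (2;(1,1)), (2;(1,1)), (2;(1,1)), (2;(1,1)), (2;(1,1)), (2;(1,2)), (2;(2)), (3;(1)), (3;(1))]
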